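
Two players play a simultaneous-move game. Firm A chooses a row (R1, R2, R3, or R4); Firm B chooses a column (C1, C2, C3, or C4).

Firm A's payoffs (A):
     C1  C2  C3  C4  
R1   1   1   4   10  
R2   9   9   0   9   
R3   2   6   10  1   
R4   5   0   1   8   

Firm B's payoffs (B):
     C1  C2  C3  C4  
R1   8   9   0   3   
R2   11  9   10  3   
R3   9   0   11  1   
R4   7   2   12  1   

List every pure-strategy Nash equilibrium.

Check mutual best responses: a cell is a NE iff neither player can gain by unilaterally deviating.
Firm A's best responses — vs C1: R2 (payoff 9); vs C2: R2 (payoff 9); vs C3: R3 (payoff 10); vs C4: R1 (payoff 10).
Firm B's best responses — vs R1: C2 (payoff 9); vs R2: C1 (payoff 11); vs R3: C3 (payoff 11); vs R4: C3 (payoff 12).
Mutual best responses occur at (R2, C1) and (R3, C3); at each, neither player gains by switching.

(R2, C1) and (R3, C3)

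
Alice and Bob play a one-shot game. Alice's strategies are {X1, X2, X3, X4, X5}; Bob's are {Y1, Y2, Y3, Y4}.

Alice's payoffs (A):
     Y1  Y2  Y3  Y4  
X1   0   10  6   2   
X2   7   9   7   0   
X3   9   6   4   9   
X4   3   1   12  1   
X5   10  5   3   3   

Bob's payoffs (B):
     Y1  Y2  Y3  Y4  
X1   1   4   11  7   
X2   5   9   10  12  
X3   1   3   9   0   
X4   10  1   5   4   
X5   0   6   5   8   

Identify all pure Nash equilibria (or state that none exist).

A profile is a Nash equilibrium when each player is best-responding to the other.
Alice's best responses — vs Y1: X5 (payoff 10); vs Y2: X1 (payoff 10); vs Y3: X4 (payoff 12); vs Y4: X3 (payoff 9).
Bob's best responses — vs X1: Y3 (payoff 11); vs X2: Y4 (payoff 12); vs X3: Y3 (payoff 9); vs X4: Y1 (payoff 10); vs X5: Y4 (payoff 8).
No cell has both players best-responding. For instance, Alice's best reply to Y4 is X3, but against X3 Bob prefers Y3 over Y4.

None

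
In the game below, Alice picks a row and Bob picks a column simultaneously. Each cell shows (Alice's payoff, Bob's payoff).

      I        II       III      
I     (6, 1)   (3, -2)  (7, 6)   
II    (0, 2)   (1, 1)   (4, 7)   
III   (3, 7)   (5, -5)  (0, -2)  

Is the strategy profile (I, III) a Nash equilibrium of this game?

Holding Bob at III: Alice gets 7 from I, versus 4 from II, 0 from III. No profitable deviation for Alice.
Holding Alice at I: Bob gets 6 from III, versus 1 from I, -2 from II. No profitable deviation for Bob either.

Yes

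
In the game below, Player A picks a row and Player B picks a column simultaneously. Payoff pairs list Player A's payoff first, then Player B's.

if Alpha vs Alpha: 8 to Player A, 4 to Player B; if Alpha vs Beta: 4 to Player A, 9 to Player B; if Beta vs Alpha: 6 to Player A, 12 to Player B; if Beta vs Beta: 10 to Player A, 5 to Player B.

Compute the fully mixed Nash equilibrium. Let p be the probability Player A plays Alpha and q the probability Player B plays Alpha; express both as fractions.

p = 7/12, q = 3/4

In a mixed NE each player is indifferent between their pure strategies, so the opponent's mix sets the indifference.
Player B indifferent between Alpha and Beta: p·4 + (1−p)·12 = p·9 + (1−p)·5 ⟹ 12 + (-8)p = 5 + 4p ⟹ p = 7/12.
Player A indifferent between Alpha and Beta: q·8 + (1−q)·4 = q·6 + (1−q)·10 ⟹ 4 + 4q = 10 + (-4)q ⟹ q = 3/4.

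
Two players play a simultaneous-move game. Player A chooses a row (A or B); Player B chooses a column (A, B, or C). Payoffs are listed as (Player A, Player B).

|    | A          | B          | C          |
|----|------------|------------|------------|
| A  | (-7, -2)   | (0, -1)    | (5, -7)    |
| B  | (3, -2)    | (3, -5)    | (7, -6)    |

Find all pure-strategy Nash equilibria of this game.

A profile is a Nash equilibrium when each player is best-responding to the other.
Player A's best responses — vs A: B (payoff 3); vs B: B (payoff 3); vs C: B (payoff 7).
Player B's best responses — vs A: B (payoff -1); vs B: A (payoff -2).
The only mutual best response is (B, A); neither player gains by switching there.

(B, A)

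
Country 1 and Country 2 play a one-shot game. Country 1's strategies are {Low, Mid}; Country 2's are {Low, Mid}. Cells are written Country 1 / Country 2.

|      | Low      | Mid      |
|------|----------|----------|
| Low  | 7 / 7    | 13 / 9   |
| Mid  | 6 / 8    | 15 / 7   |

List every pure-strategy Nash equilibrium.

None

Check mutual best responses: a cell is a NE iff neither player can gain by unilaterally deviating.
Country 1's best responses — vs Low: Low (payoff 7); vs Mid: Mid (payoff 15).
Country 2's best responses — vs Low: Mid (payoff 9); vs Mid: Low (payoff 8).
No cell has both players best-responding. For instance, Country 1's best reply to Mid is Mid, but against Mid Country 2 prefers Low over Mid.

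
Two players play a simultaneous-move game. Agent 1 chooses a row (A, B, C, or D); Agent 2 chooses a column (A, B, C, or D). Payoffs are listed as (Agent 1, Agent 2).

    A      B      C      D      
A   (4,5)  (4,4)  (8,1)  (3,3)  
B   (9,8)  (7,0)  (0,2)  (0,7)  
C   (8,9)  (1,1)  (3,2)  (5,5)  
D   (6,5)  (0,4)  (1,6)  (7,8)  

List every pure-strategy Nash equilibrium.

Check mutual best responses: a cell is a NE iff neither player can gain by unilaterally deviating.
Agent 1's best responses — vs A: B (payoff 9); vs B: B (payoff 7); vs C: A (payoff 8); vs D: D (payoff 7).
Agent 2's best responses — vs A: A (payoff 5); vs B: A (payoff 8); vs C: A (payoff 9); vs D: D (payoff 8).
Mutual best responses occur at (B, A) and (D, D); at each, neither player gains by switching.

(B, A) and (D, D)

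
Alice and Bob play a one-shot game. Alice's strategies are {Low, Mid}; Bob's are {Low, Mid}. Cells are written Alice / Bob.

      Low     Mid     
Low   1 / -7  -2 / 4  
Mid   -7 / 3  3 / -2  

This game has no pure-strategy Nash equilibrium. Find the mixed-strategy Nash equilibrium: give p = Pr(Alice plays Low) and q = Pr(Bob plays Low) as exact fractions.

p = 5/16, q = 5/13

Each player's mixing probability is pinned down by making the *other* player indifferent.
Bob indifferent between Low and Mid: p·(-7) + (1−p)·3 = p·4 + (1−p)·(-2) ⟹ 3 + (-10)p = (-2) + 6p ⟹ p = 5/16.
Alice indifferent between Low and Mid: q·1 + (1−q)·(-2) = q·(-7) + (1−q)·3 ⟹ (-2) + 3q = 3 + (-10)q ⟹ q = 5/13.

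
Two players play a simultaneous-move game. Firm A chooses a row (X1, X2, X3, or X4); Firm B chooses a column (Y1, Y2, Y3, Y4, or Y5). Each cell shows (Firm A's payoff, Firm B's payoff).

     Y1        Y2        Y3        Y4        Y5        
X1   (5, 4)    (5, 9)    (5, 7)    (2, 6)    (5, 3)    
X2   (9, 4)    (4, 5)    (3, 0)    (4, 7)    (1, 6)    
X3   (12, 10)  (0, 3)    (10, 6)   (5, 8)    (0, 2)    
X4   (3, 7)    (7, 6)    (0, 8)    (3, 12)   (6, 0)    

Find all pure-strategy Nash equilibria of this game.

Check mutual best responses: a cell is a NE iff neither player can gain by unilaterally deviating.
Firm A's best responses — vs Y1: X3 (payoff 12); vs Y2: X4 (payoff 7); vs Y3: X3 (payoff 10); vs Y4: X3 (payoff 5); vs Y5: X4 (payoff 6).
Firm B's best responses — vs X1: Y2 (payoff 9); vs X2: Y4 (payoff 7); vs X3: Y1 (payoff 10); vs X4: Y4 (payoff 12).
The only mutual best response is (X3, Y1); neither player gains by switching there.

(X3, Y1)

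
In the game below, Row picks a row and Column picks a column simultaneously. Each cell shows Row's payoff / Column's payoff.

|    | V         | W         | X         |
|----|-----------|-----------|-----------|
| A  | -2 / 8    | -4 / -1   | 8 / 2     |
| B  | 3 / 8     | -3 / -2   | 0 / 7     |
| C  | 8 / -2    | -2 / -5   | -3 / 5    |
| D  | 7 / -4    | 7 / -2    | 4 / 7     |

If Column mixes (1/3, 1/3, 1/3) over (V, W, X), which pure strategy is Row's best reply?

Row's best reply maximizes expected payoff against the mix.
A: (1/3)·(-2) + (1/3)·(-4) + (1/3)·8 = 2/3
B: (1/3)·3 + (1/3)·(-3) + (1/3)·0 = 0
C: (1/3)·8 + (1/3)·(-2) + (1/3)·(-3) = 1
D: (1/3)·7 + (1/3)·7 + (1/3)·4 = 6
Highest expected payoff is 6, from D.

D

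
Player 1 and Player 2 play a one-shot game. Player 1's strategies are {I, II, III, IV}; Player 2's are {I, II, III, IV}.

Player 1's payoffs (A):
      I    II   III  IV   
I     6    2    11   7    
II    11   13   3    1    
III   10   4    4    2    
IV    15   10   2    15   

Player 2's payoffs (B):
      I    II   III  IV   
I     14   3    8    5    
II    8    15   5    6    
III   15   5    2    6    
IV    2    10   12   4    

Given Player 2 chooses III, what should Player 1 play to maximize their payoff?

With Player 2 fixed at III, Player 1's payoffs are: I → 11, II → 3, III → 4, IV → 2.
The maximum is 11, achieved by I.

I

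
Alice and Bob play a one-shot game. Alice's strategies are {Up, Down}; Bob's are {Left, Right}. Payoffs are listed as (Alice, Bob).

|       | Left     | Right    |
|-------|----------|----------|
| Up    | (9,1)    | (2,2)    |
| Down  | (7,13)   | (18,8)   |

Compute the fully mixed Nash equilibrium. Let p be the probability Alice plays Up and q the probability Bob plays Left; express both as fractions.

Each player's mixing probability is pinned down by making the *other* player indifferent.
Bob indifferent between Left and Right: p·1 + (1−p)·13 = p·2 + (1−p)·8 ⟹ 13 + (-12)p = 8 + (-6)p ⟹ p = 5/6.
Alice indifferent between Up and Down: q·9 + (1−q)·2 = q·7 + (1−q)·18 ⟹ 2 + 7q = 18 + (-11)q ⟹ q = 8/9.

p = 5/6, q = 8/9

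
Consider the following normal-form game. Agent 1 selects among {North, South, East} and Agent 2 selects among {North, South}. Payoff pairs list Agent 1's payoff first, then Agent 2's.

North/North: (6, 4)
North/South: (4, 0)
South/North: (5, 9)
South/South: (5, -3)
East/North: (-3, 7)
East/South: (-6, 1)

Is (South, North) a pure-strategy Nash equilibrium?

Holding Agent 2 at North: Agent 1 gets 5 from South but could get 6 by switching to North. Agent 1 has a profitable deviation.

No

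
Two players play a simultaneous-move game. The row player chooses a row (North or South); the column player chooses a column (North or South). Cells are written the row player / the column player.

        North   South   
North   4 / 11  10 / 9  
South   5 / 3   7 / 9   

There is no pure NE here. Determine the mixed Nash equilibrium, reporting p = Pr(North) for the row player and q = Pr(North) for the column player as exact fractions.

p = 3/4, q = 3/4

In a mixed NE each player is indifferent between their pure strategies, so the opponent's mix sets the indifference.
The column player indifferent between North and South: p·11 + (1−p)·3 = p·9 + (1−p)·9 ⟹ 3 + 8p = 9 + 0p ⟹ p = 3/4.
The row player indifferent between North and South: q·4 + (1−q)·10 = q·5 + (1−q)·7 ⟹ 10 + (-6)q = 7 + (-2)q ⟹ q = 3/4.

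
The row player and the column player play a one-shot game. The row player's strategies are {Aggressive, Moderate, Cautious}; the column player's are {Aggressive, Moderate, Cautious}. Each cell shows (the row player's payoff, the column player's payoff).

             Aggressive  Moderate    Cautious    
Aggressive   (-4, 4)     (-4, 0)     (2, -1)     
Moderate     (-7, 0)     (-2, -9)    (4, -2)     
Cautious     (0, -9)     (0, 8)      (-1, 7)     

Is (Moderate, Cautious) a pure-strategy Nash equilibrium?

Holding the column player at Cautious: the row player gets 4 from Moderate, versus 2 from Aggressive, -1 from Cautious. No profitable deviation for the row player.
Holding the row player at Moderate: the column player gets -2 from Cautious but could get 0 by switching to Aggressive. The column player has a profitable deviation.

No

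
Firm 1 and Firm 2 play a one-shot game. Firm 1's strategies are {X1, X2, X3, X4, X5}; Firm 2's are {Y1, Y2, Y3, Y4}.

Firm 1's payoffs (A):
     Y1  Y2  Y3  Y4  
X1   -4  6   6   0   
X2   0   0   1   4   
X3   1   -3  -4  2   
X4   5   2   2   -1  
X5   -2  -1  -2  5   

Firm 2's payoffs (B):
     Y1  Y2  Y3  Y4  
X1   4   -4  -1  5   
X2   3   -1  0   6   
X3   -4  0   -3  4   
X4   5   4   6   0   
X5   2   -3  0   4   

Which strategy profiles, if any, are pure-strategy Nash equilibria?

(X5, Y4)

Check mutual best responses: a cell is a NE iff neither player can gain by unilaterally deviating.
Firm 1's best responses — vs Y1: X4 (payoff 5); vs Y2: X1 (payoff 6); vs Y3: X1 (payoff 6); vs Y4: X5 (payoff 5).
Firm 2's best responses — vs X1: Y4 (payoff 5); vs X2: Y4 (payoff 6); vs X3: Y4 (payoff 4); vs X4: Y3 (payoff 6); vs X5: Y4 (payoff 4).
The only mutual best response is (X5, Y4); neither player gains by switching there.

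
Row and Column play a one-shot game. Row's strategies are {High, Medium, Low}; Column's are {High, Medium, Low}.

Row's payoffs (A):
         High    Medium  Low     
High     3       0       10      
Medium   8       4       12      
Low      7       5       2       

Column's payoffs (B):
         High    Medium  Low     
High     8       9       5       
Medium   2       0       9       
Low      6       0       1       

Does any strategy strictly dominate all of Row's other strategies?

A strategy is strictly dominant if it gives Row a strictly higher payoff than every other strategy, against every choice by the opponent.
High is not dominant: against High, Medium gives 8 > 3.
Medium is not dominant: against Medium, Low gives 5 > 4.
Low is not dominant: against High, Medium gives 8 > 7.
No single strategy is best against every opponent action.

None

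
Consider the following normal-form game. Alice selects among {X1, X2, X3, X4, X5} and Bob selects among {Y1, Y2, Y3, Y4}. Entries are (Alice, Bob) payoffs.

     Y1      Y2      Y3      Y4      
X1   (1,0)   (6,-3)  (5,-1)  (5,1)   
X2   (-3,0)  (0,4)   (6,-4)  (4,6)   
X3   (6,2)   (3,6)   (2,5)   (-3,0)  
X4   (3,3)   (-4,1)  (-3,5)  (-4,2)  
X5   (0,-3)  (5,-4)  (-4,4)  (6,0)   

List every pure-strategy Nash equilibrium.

None

Check mutual best responses: a cell is a NE iff neither player can gain by unilaterally deviating.
Alice's best responses — vs Y1: X3 (payoff 6); vs Y2: X1 (payoff 6); vs Y3: X2 (payoff 6); vs Y4: X5 (payoff 6).
Bob's best responses — vs X1: Y4 (payoff 1); vs X2: Y4 (payoff 6); vs X3: Y2 (payoff 6); vs X4: Y3 (payoff 5); vs X5: Y3 (payoff 4).
No cell has both players best-responding. For instance, Alice's best reply to Y1 is X3, but against X3 Bob prefers Y2 over Y1.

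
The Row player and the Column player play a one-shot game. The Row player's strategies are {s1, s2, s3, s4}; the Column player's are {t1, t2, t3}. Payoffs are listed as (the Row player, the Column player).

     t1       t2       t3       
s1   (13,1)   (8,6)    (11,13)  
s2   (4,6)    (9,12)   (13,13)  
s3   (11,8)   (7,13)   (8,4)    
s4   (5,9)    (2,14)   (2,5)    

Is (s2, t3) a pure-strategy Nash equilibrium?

Holding the Column player at t3: the Row player gets 13 from s2, versus 11 from s1, 8 from s3, 2 from s4. No profitable deviation for the Row player.
Holding the Row player at s2: the Column player gets 13 from t3, versus 6 from t1, 12 from t2. No profitable deviation for the Column player either.

Yes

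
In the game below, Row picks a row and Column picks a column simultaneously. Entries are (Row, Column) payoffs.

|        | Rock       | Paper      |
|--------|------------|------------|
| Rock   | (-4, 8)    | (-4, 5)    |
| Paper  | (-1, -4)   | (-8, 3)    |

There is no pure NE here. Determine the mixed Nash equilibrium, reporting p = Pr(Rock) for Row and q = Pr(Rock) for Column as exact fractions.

In a mixed NE each player is indifferent between their pure strategies, so the opponent's mix sets the indifference.
Column indifferent between Rock and Paper: p·8 + (1−p)·(-4) = p·5 + (1−p)·3 ⟹ (-4) + 12p = 3 + 2p ⟹ p = 7/10.
Row indifferent between Rock and Paper: q·(-4) + (1−q)·(-4) = q·(-1) + (1−q)·(-8) ⟹ (-4) + 0q = (-8) + 7q ⟹ q = 4/7.

p = 7/10, q = 4/7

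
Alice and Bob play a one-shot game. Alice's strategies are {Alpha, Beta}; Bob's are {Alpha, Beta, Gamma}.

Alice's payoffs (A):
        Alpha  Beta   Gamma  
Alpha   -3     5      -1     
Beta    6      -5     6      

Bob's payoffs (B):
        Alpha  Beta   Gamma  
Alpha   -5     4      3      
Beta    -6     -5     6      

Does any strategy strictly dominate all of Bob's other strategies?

A strategy is strictly dominant if it gives Bob a strictly higher payoff than every other strategy, against every choice by the opponent.
Alpha is not dominant: against Alpha, Beta gives 4 > -5.
Beta is not dominant: against Beta, Gamma gives 6 > -5.
Gamma is not dominant: against Alpha, Beta gives 4 > 3.
No single strategy is best against every opponent action.

None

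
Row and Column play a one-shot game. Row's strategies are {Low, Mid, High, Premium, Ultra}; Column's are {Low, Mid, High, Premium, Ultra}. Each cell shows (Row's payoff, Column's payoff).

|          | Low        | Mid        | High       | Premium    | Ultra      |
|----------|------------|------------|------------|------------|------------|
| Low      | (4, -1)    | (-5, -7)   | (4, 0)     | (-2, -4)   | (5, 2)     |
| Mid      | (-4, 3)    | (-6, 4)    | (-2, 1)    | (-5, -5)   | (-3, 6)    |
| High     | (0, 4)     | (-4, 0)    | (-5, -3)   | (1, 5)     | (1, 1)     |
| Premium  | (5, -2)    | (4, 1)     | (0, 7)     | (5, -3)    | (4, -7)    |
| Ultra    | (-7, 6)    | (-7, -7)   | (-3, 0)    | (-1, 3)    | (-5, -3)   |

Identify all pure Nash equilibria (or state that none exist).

(Low, Ultra)

A profile is a Nash equilibrium when each player is best-responding to the other.
Row's best responses — vs Low: Premium (payoff 5); vs Mid: Premium (payoff 4); vs High: Low (payoff 4); vs Premium: Premium (payoff 5); vs Ultra: Low (payoff 5).
Column's best responses — vs Low: Ultra (payoff 2); vs Mid: Ultra (payoff 6); vs High: Premium (payoff 5); vs Premium: High (payoff 7); vs Ultra: Low (payoff 6).
The only mutual best response is (Low, Ultra); neither player gains by switching there.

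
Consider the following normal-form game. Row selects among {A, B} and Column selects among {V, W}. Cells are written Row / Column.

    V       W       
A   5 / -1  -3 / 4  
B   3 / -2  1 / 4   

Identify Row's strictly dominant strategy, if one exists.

None

Check whether one of Row's strategies beats all alternatives regardless of what the opponent does.
A is not dominant: against W, B gives 1 > -3.
B is not dominant: against V, A gives 5 > 3.
No single strategy is best against every opponent action.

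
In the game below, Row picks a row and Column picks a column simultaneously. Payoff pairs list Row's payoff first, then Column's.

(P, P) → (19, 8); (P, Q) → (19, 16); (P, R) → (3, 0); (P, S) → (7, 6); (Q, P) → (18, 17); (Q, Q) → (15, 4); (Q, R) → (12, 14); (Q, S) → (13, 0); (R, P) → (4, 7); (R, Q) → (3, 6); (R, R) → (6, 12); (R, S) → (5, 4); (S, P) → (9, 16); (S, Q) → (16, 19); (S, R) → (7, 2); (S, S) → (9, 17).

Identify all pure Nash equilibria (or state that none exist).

A profile is a Nash equilibrium when each player is best-responding to the other.
Row's best responses — vs P: P (payoff 19); vs Q: P (payoff 19); vs R: Q (payoff 12); vs S: Q (payoff 13).
Column's best responses — vs P: Q (payoff 16); vs Q: P (payoff 17); vs R: R (payoff 12); vs S: Q (payoff 19).
The only mutual best response is (P, Q); neither player gains by switching there.

(P, Q)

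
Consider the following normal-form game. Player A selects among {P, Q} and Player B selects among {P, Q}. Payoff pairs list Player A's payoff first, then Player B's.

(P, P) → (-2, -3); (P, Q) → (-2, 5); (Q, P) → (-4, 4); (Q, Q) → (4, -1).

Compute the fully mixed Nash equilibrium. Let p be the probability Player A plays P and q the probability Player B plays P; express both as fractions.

p = 5/13, q = 3/4

Each player's mixing probability is pinned down by making the *other* player indifferent.
Player B indifferent between P and Q: p·(-3) + (1−p)·4 = p·5 + (1−p)·(-1) ⟹ 4 + (-7)p = (-1) + 6p ⟹ p = 5/13.
Player A indifferent between P and Q: q·(-2) + (1−q)·(-2) = q·(-4) + (1−q)·4 ⟹ (-2) + 0q = 4 + (-8)q ⟹ q = 3/4.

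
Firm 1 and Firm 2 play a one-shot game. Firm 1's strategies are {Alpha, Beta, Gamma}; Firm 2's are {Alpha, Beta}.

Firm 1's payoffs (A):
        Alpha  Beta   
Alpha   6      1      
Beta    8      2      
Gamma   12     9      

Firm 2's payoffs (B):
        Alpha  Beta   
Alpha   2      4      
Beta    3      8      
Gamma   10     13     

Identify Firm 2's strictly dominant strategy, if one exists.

Check whether one of Firm 2's strategies beats all alternatives regardless of what the opponent does.
Beta strictly dominates: vs Alpha: 4 > 2; vs Beta: 8 > 3; vs Gamma: 13 > 10.

Beta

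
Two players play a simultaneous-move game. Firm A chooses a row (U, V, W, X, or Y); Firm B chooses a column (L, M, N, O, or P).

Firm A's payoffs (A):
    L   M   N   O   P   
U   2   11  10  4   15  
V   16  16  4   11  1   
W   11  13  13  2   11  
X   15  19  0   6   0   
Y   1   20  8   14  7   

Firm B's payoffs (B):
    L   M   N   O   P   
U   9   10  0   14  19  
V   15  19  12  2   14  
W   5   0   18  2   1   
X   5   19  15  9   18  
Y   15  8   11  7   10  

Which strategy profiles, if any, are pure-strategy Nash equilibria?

(U, P) and (W, N)

A profile is a Nash equilibrium when each player is best-responding to the other.
Firm A's best responses — vs L: V (payoff 16); vs M: Y (payoff 20); vs N: W (payoff 13); vs O: Y (payoff 14); vs P: U (payoff 15).
Firm B's best responses — vs U: P (payoff 19); vs V: M (payoff 19); vs W: N (payoff 18); vs X: M (payoff 19); vs Y: L (payoff 15).
Mutual best responses occur at (U, P) and (W, N); at each, neither player gains by switching.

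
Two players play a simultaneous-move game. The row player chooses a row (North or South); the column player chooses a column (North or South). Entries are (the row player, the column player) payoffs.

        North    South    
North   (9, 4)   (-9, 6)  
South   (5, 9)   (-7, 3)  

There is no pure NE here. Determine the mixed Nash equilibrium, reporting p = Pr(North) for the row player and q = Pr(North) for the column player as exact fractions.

p = 3/4, q = 1/3

Each player's mixing probability is pinned down by making the *other* player indifferent.
The column player indifferent between North and South: p·4 + (1−p)·9 = p·6 + (1−p)·3 ⟹ 9 + (-5)p = 3 + 3p ⟹ p = 3/4.
The row player indifferent between North and South: q·9 + (1−q)·(-9) = q·5 + (1−q)·(-7) ⟹ (-9) + 18q = (-7) + 12q ⟹ q = 1/3.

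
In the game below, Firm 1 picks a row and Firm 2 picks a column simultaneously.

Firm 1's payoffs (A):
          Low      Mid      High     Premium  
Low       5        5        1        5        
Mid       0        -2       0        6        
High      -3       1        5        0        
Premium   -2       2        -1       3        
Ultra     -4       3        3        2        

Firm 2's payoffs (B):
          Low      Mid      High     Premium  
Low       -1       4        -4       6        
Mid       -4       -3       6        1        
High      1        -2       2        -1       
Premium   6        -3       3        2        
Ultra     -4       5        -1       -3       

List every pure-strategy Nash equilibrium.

(High, High)

Check mutual best responses: a cell is a NE iff neither player can gain by unilaterally deviating.
Firm 1's best responses — vs Low: Low (payoff 5); vs Mid: Low (payoff 5); vs High: High (payoff 5); vs Premium: Mid (payoff 6).
Firm 2's best responses — vs Low: Premium (payoff 6); vs Mid: High (payoff 6); vs High: High (payoff 2); vs Premium: Low (payoff 6); vs Ultra: Mid (payoff 5).
The only mutual best response is (High, High); neither player gains by switching there.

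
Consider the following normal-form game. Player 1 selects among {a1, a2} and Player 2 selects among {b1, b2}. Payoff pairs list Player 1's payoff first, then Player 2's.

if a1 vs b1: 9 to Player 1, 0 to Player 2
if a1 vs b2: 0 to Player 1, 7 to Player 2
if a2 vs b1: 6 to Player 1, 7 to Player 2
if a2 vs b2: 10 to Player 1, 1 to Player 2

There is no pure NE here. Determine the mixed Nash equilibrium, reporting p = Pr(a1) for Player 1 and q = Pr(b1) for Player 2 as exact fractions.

p = 6/13, q = 10/13

Each player's mixing probability is pinned down by making the *other* player indifferent.
Player 2 indifferent between b1 and b2: p·0 + (1−p)·7 = p·7 + (1−p)·1 ⟹ 7 + (-7)p = 1 + 6p ⟹ p = 6/13.
Player 1 indifferent between a1 and a2: q·9 + (1−q)·0 = q·6 + (1−q)·10 ⟹ 0 + 9q = 10 + (-4)q ⟹ q = 10/13.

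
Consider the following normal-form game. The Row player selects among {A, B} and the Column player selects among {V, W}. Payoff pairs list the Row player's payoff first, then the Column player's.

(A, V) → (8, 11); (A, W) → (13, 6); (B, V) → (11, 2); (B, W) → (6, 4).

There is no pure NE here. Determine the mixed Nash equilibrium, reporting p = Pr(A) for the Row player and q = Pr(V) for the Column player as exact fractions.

p = 2/7, q = 7/10

Each player's mixing probability is pinned down by making the *other* player indifferent.
The Column player indifferent between V and W: p·11 + (1−p)·2 = p·6 + (1−p)·4 ⟹ 2 + 9p = 4 + 2p ⟹ p = 2/7.
The Row player indifferent between A and B: q·8 + (1−q)·13 = q·11 + (1−q)·6 ⟹ 13 + (-5)q = 6 + 5q ⟹ q = 7/10.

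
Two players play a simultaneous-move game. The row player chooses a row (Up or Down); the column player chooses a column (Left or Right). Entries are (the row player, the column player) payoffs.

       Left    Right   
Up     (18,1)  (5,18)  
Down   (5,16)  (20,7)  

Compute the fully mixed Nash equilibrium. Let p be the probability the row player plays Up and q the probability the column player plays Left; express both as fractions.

Each player's mixing probability is pinned down by making the *other* player indifferent.
The column player indifferent between Left and Right: p·1 + (1−p)·16 = p·18 + (1−p)·7 ⟹ 16 + (-15)p = 7 + 11p ⟹ p = 9/26.
The row player indifferent between Up and Down: q·18 + (1−q)·5 = q·5 + (1−q)·20 ⟹ 5 + 13q = 20 + (-15)q ⟹ q = 15/28.

p = 9/26, q = 15/28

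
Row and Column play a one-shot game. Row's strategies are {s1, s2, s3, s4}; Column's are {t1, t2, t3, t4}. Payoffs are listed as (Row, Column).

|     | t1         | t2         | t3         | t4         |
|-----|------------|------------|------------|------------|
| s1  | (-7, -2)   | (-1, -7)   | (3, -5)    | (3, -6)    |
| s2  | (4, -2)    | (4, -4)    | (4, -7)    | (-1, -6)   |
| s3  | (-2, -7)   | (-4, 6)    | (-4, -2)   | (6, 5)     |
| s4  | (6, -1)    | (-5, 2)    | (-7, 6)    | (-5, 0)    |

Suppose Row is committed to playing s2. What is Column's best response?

t1

With Row fixed at s2, Column's payoffs are: t1 → -2, t2 → -4, t3 → -7, t4 → -6.
The maximum is -2, achieved by t1.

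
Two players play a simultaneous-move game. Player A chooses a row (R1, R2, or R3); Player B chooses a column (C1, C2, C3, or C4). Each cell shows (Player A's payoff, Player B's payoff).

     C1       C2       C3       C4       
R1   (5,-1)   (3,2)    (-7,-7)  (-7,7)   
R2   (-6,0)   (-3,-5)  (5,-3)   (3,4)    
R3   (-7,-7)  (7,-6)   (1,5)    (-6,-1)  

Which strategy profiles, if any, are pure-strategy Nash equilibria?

A profile is a Nash equilibrium when each player is best-responding to the other.
Player A's best responses — vs C1: R1 (payoff 5); vs C2: R3 (payoff 7); vs C3: R2 (payoff 5); vs C4: R2 (payoff 3).
Player B's best responses — vs R1: C4 (payoff 7); vs R2: C4 (payoff 4); vs R3: C3 (payoff 5).
The only mutual best response is (R2, C4); neither player gains by switching there.

(R2, C4)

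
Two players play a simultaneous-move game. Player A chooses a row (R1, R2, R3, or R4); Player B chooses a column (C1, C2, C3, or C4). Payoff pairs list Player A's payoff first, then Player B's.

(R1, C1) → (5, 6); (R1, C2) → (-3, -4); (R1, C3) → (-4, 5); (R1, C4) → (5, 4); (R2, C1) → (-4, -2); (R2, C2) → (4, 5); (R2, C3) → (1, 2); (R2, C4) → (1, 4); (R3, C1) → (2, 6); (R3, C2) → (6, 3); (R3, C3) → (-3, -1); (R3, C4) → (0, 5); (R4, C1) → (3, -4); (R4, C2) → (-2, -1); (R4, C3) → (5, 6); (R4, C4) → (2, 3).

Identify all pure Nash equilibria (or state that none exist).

(R1, C1) and (R4, C3)

A profile is a Nash equilibrium when each player is best-responding to the other.
Player A's best responses — vs C1: R1 (payoff 5); vs C2: R3 (payoff 6); vs C3: R4 (payoff 5); vs C4: R1 (payoff 5).
Player B's best responses — vs R1: C1 (payoff 6); vs R2: C2 (payoff 5); vs R3: C1 (payoff 6); vs R4: C3 (payoff 6).
Mutual best responses occur at (R1, C1) and (R4, C3); at each, neither player gains by switching.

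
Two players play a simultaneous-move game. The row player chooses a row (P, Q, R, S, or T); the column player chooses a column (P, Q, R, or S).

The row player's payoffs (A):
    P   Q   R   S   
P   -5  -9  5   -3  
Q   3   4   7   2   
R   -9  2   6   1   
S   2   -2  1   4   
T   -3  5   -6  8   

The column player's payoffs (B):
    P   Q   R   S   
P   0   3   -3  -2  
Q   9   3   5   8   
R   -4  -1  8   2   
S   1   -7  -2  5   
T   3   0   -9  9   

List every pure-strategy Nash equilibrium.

(Q, P) and (T, S)

Check mutual best responses: a cell is a NE iff neither player can gain by unilaterally deviating.
The row player's best responses — vs P: Q (payoff 3); vs Q: T (payoff 5); vs R: Q (payoff 7); vs S: T (payoff 8).
The column player's best responses — vs P: Q (payoff 3); vs Q: P (payoff 9); vs R: R (payoff 8); vs S: S (payoff 5); vs T: S (payoff 9).
Mutual best responses occur at (Q, P) and (T, S); at each, neither player gains by switching.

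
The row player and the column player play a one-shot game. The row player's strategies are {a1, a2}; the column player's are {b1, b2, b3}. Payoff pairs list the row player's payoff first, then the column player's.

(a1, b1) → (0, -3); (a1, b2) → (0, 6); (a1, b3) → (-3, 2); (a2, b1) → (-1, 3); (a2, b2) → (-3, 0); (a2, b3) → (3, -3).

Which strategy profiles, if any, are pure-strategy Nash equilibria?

(a1, b2)

Find each player's best response to every opponent strategy; NE are the intersections.
The row player's best responses — vs b1: a1 (payoff 0); vs b2: a1 (payoff 0); vs b3: a2 (payoff 3).
The column player's best responses — vs a1: b2 (payoff 6); vs a2: b1 (payoff 3).
The only mutual best response is (a1, b2); neither player gains by switching there.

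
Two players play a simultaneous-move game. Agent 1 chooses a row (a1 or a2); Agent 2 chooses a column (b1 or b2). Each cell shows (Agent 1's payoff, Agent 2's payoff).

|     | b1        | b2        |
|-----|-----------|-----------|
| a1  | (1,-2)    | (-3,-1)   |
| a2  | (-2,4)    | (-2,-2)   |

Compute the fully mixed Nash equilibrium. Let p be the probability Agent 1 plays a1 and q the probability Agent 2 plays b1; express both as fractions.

p = 6/7, q = 1/4

In a mixed NE each player is indifferent between their pure strategies, so the opponent's mix sets the indifference.
Agent 2 indifferent between b1 and b2: p·(-2) + (1−p)·4 = p·(-1) + (1−p)·(-2) ⟹ 4 + (-6)p = (-2) + 1p ⟹ p = 6/7.
Agent 1 indifferent between a1 and a2: q·1 + (1−q)·(-3) = q·(-2) + (1−q)·(-2) ⟹ (-3) + 4q = (-2) + 0q ⟹ q = 1/4.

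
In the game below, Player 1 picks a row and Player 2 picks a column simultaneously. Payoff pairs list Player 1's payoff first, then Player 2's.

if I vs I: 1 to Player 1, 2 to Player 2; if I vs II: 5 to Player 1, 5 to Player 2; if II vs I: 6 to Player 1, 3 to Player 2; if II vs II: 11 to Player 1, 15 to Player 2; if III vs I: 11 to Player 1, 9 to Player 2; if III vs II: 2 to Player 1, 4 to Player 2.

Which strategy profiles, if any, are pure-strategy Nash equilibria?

Check mutual best responses: a cell is a NE iff neither player can gain by unilaterally deviating.
Player 1's best responses — vs I: III (payoff 11); vs II: II (payoff 11).
Player 2's best responses — vs I: II (payoff 5); vs II: II (payoff 15); vs III: I (payoff 9).
Mutual best responses occur at (II, II) and (III, I); at each, neither player gains by switching.

(II, II) and (III, I)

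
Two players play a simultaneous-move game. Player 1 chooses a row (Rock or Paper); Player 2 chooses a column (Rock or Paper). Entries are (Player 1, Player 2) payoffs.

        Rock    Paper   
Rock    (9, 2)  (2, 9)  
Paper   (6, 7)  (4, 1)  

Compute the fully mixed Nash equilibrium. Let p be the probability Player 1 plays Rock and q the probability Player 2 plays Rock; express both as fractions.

In a mixed NE each player is indifferent between their pure strategies, so the opponent's mix sets the indifference.
Player 2 indifferent between Rock and Paper: p·2 + (1−p)·7 = p·9 + (1−p)·1 ⟹ 7 + (-5)p = 1 + 8p ⟹ p = 6/13.
Player 1 indifferent between Rock and Paper: q·9 + (1−q)·2 = q·6 + (1−q)·4 ⟹ 2 + 7q = 4 + 2q ⟹ q = 2/5.

p = 6/13, q = 2/5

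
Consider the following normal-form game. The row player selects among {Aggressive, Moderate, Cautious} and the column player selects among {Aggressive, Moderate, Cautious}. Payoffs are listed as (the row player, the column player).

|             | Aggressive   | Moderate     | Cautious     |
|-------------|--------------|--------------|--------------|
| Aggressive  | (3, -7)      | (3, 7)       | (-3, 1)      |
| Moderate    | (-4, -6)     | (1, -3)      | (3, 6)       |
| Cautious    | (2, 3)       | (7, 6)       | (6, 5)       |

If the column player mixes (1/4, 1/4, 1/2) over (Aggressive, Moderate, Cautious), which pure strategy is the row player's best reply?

The row player's best reply maximizes expected payoff against the mix.
Aggressive: (1/4)·3 + (1/4)·3 + (1/2)·(-3) = 0
Moderate: (1/4)·(-4) + (1/4)·1 + (1/2)·3 = 3/4
Cautious: (1/4)·2 + (1/4)·7 + (1/2)·6 = 21/4
Highest expected payoff is 21/4, from Cautious.

Cautious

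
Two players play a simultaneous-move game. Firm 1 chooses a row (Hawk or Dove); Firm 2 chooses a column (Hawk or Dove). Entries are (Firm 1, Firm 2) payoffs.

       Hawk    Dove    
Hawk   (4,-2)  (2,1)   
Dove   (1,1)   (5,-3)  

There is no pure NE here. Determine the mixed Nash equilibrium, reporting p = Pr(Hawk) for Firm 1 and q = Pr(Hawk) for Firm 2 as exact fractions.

p = 4/7, q = 1/2

In a mixed NE each player is indifferent between their pure strategies, so the opponent's mix sets the indifference.
Firm 2 indifferent between Hawk and Dove: p·(-2) + (1−p)·1 = p·1 + (1−p)·(-3) ⟹ 1 + (-3)p = (-3) + 4p ⟹ p = 4/7.
Firm 1 indifferent between Hawk and Dove: q·4 + (1−q)·2 = q·1 + (1−q)·5 ⟹ 2 + 2q = 5 + (-4)q ⟹ q = 1/2.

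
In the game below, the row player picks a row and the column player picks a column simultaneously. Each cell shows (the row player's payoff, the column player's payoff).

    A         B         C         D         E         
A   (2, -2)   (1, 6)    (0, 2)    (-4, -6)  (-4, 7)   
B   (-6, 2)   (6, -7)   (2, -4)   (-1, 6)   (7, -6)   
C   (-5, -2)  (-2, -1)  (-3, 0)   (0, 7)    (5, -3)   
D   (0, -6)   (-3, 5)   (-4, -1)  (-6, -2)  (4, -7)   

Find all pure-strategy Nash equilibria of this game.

A profile is a Nash equilibrium when each player is best-responding to the other.
The row player's best responses — vs A: A (payoff 2); vs B: B (payoff 6); vs C: B (payoff 2); vs D: C (payoff 0); vs E: B (payoff 7).
The column player's best responses — vs A: E (payoff 7); vs B: D (payoff 6); vs C: D (payoff 7); vs D: B (payoff 5).
The only mutual best response is (C, D); neither player gains by switching there.

(C, D)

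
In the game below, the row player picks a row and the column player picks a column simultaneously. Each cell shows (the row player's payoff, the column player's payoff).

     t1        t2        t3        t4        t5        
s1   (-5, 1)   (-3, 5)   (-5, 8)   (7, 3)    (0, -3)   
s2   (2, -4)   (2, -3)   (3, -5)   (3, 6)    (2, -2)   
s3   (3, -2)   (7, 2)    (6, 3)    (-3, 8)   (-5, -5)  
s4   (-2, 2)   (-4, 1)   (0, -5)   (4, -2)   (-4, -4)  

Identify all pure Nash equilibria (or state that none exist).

Check mutual best responses: a cell is a NE iff neither player can gain by unilaterally deviating.
The row player's best responses — vs t1: s3 (payoff 3); vs t2: s3 (payoff 7); vs t3: s3 (payoff 6); vs t4: s1 (payoff 7); vs t5: s2 (payoff 2).
The column player's best responses — vs s1: t3 (payoff 8); vs s2: t4 (payoff 6); vs s3: t4 (payoff 8); vs s4: t1 (payoff 2).
No cell has both players best-responding. For instance, the row player's best reply to t1 is s3, but against s3 the column player prefers t4 over t1.

No pure-strategy Nash equilibrium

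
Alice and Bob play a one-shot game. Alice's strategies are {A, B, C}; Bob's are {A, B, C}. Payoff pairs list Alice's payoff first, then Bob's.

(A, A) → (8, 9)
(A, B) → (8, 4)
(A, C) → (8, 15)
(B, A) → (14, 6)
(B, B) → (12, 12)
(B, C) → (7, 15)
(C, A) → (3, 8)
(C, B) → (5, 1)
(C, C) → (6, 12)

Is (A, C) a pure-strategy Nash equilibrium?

Holding Bob at C: Alice gets 8 from A, versus 7 from B, 6 from C. No profitable deviation for Alice.
Holding Alice at A: Bob gets 15 from C, versus 9 from A, 4 from B. No profitable deviation for Bob either.

Yes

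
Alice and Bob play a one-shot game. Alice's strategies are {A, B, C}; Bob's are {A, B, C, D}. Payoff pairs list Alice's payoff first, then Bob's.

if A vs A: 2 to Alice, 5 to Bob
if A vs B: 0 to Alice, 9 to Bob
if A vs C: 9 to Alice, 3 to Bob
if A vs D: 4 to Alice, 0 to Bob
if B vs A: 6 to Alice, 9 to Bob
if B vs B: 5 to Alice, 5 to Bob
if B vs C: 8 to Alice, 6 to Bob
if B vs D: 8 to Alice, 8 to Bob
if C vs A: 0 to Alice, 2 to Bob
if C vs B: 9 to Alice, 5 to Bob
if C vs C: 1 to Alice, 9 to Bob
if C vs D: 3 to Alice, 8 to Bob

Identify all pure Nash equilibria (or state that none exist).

Check mutual best responses: a cell is a NE iff neither player can gain by unilaterally deviating.
Alice's best responses — vs A: B (payoff 6); vs B: C (payoff 9); vs C: A (payoff 9); vs D: B (payoff 8).
Bob's best responses — vs A: B (payoff 9); vs B: A (payoff 9); vs C: C (payoff 9).
The only mutual best response is (B, A); neither player gains by switching there.

(B, A)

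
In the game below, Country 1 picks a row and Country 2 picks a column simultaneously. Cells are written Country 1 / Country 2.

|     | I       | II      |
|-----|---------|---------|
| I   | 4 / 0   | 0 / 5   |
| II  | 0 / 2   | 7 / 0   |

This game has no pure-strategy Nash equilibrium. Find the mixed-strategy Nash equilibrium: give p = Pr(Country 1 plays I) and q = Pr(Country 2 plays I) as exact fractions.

Each player's mixing probability is pinned down by making the *other* player indifferent.
Country 2 indifferent between I and II: p·0 + (1−p)·2 = p·5 + (1−p)·0 ⟹ 2 + (-2)p = 0 + 5p ⟹ p = 2/7.
Country 1 indifferent between I and II: q·4 + (1−q)·0 = q·0 + (1−q)·7 ⟹ 0 + 4q = 7 + (-7)q ⟹ q = 7/11.

p = 2/7, q = 7/11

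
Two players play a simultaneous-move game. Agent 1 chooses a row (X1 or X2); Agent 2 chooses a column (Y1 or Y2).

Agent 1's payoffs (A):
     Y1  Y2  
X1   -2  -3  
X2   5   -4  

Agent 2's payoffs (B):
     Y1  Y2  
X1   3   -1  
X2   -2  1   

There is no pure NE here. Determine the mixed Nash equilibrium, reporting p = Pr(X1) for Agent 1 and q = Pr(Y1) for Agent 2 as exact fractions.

In a mixed NE each player is indifferent between their pure strategies, so the opponent's mix sets the indifference.
Agent 2 indifferent between Y1 and Y2: p·3 + (1−p)·(-2) = p·(-1) + (1−p)·1 ⟹ (-2) + 5p = 1 + (-2)p ⟹ p = 3/7.
Agent 1 indifferent between X1 and X2: q·(-2) + (1−q)·(-3) = q·5 + (1−q)·(-4) ⟹ (-3) + 1q = (-4) + 9q ⟹ q = 1/8.

p = 3/7, q = 1/8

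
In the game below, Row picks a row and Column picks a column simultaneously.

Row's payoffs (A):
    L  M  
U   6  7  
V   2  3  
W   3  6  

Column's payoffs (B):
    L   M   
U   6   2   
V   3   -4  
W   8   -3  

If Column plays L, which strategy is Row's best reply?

With Column fixed at L, Row's payoffs are: U → 6, V → 2, W → 3.
The maximum is 6, achieved by U.

U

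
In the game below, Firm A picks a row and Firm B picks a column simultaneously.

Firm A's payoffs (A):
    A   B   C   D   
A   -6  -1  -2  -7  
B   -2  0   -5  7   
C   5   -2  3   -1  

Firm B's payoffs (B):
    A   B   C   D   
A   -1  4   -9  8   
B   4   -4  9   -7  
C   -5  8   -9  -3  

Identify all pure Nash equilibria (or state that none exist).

None

Check mutual best responses: a cell is a NE iff neither player can gain by unilaterally deviating.
Firm A's best responses — vs A: C (payoff 5); vs B: B (payoff 0); vs C: C (payoff 3); vs D: B (payoff 7).
Firm B's best responses — vs A: D (payoff 8); vs B: C (payoff 9); vs C: B (payoff 8).
No cell has both players best-responding. For instance, Firm A's best reply to B is B, but against B Firm B prefers C over B.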